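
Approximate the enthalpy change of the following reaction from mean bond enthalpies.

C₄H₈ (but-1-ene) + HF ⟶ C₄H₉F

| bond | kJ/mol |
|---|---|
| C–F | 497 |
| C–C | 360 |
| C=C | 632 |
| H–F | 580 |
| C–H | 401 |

ΔH ≈ −46 kJ

Bonds broken (reactants):
  C–C: 2 × 360 = 720
  C–H: 8 × 401 = 3208
  C=C: 1 × 632 = 632
  H–F: 1 × 580 = 580
  Σ(broken) = 5140 kJ
Bonds formed (products):
  C–C: 3 × 360 = 1080
  C–F: 1 × 497 = 497
  C–H: 9 × 401 = 3609
  Σ(formed) = 5186 kJ
ΔH = Σ(broken) − Σ(formed) = 5140 − 5186 = −46 kJ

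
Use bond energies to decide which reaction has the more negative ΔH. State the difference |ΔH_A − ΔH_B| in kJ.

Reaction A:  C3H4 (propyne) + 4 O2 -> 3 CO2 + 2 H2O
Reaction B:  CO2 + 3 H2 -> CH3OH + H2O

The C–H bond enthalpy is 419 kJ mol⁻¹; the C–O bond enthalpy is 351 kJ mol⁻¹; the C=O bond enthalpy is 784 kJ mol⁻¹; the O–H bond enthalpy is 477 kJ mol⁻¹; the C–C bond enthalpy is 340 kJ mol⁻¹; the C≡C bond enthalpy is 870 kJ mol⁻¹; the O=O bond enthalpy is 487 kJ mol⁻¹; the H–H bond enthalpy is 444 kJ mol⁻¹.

Reaction A:
  Bonds broken (reactants):
    C≡C: 1 × 870 = 870
    C–C: 1 × 340 = 340
    C–H: 4 × 419 = 1676
    O=O: 4 × 487 = 1948
    Σ(broken) = 4834 kJ
  Bonds formed (products):
    C=O: 6 × 784 = 4704
    O–H: 4 × 477 = 1908
    Σ(formed) = 6612 kJ
  ΔH_A = 4834 − 6612 = −1778 kJ
Reaction B:
  Bonds broken (reactants):
    C=O: 2 × 784 = 1568
    H–H: 3 × 444 = 1332
    Σ(broken) = 2900 kJ
  Bonds formed (products):
    C–H: 3 × 419 = 1257
    C–O: 1 × 351 = 351
    O–H: 3 × 477 = 1431
    Σ(formed) = 3039 kJ
  ΔH_B = 2900 − 3039 = −139 kJ
ΔH_A − ΔH_B = −1639 kJ, so reaction A has the more negative ΔH; |ΔH_A − ΔH_B| = 1639 kJ.

Reaction A, by 1639 kJ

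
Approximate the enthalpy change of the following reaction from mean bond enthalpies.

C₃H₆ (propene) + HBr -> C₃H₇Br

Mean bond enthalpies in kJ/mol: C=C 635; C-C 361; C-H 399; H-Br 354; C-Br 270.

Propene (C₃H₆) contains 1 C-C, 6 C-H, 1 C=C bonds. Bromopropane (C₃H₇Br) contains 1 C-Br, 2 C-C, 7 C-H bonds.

ΔH ≈ −41 kJ

Bonds broken (reactants):
  C-C: 1 × 361 = 361
  C-H: 6 × 399 = 2394
  C=C: 1 × 635 = 635
  H-Br: 1 × 354 = 354
  Σ(broken) = 3744 kJ
Bonds formed (products):
  C-Br: 1 × 270 = 270
  C-C: 2 × 361 = 722
  C-H: 7 × 399 = 2793
  Σ(formed) = 3785 kJ
ΔH = Σ(broken) − Σ(formed) = 3744 − 3785 = −41 kJ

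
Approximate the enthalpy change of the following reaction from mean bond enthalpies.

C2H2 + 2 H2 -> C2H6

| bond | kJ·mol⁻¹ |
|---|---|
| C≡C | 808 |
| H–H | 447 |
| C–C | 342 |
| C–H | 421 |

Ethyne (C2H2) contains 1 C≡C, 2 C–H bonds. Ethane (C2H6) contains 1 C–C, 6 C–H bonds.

ΔH ≈ −324 kJ

Bonds broken (reactants):
  C≡C: 1 × 808 = 808
  C–H: 2 × 421 = 842
  H–H: 2 × 447 = 894
  Σ(broken) = 2544 kJ
Bonds formed (products):
  C–C: 1 × 342 = 342
  C–H: 6 × 421 = 2526
  Σ(formed) = 2868 kJ
ΔH = Σ(broken) − Σ(formed) = 2544 − 2868 = −324 kJ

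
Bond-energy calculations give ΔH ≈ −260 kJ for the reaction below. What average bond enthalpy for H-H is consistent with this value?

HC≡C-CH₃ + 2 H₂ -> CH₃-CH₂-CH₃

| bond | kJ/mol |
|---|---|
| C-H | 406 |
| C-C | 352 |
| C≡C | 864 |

D(H-H) ≈ 426 kJ/mol

Let D be the H-H bond energy.
Σ(broken) = 1×864 + 1×352 + 4×406 + 2×D = 2840 + 2D
Σ(formed) = 2×352 + 8×406 = 3952
ΔH = Σ(broken) − Σ(formed) = (2840 + 2D) − (3952) = −1112 + 2D
Setting this equal to −260 kJ gives 2D = 852, so D = 426 kJ/mol.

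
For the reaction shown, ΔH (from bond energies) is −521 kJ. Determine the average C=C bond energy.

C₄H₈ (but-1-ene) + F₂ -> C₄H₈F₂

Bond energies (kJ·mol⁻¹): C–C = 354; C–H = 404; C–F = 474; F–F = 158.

D(C=C) ≈ 623 kJ/mol

Let D be the C=C bond energy.
Σ(broken) = 2×354 + 8×404 + 1×D + 1×158 = 4098 + D
Σ(formed) = 3×354 + 2×474 + 8×404 = 5242
ΔH = Σ(broken) − Σ(formed) = (4098 + D) − (5242) = −1144 + D
Setting this equal to −521 kJ gives D = 623 kJ/mol.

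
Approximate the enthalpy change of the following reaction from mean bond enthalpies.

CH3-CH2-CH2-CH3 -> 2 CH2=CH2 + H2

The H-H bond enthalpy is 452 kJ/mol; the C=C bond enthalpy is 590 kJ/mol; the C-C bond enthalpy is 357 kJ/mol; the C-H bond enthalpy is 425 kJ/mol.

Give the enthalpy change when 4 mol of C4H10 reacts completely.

ΔH = +1156 kJ

Bonds broken (reactants):
  C-C: 3 × 357 = 1071
  C-H: 10 × 425 = 4250
  Σ(broken) = 5321 kJ
Bonds formed (products):
  C-H: 8 × 425 = 3400
  C=C: 2 × 590 = 1180
  H-H: 1 × 452 = 452
  Σ(formed) = 5032 kJ
ΔH = Σ(broken) − Σ(formed) = 5321 − 5032 = +289 kJ
For 4× the reaction as written: 4 × (+289) = +1156 kJ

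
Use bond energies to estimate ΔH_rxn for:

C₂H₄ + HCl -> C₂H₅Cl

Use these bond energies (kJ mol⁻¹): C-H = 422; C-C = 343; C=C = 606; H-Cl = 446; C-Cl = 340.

Bonds broken (reactants):
  C-H: 4 × 422 = 1688
  C=C: 1 × 606 = 606
  H-Cl: 1 × 446 = 446
  Σ(broken) = 2740 kJ
Bonds formed (products):
  C-C: 1 × 343 = 343
  C-Cl: 1 × 340 = 340
  C-H: 5 × 422 = 2110
  Σ(formed) = 2793 kJ
ΔH = Σ(broken) − Σ(formed) = 2740 − 2793 = −53 kJ

ΔH ≈ −53 kJ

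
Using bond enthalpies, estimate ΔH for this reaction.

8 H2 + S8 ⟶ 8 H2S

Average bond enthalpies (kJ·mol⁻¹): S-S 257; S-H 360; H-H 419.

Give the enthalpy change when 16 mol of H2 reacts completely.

ΔH = −704 kJ

Bonds broken (reactants):
  H-H: 8 × 419 = 3352
  S-S: 8 × 257 = 2056
  Σ(broken) = 5408 kJ
Bonds formed (products):
  S-H: 16 × 360 = 5760
  Σ(formed) = 5760 kJ
ΔH = Σ(broken) − Σ(formed) = 5408 − 5760 = −352 kJ
For 2× the reaction as written: 2 × (−352) = −704 kJ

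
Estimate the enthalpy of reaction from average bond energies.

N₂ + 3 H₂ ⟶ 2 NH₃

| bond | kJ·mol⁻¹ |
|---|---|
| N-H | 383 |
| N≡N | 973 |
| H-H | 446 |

ΔH ≈ +13 kJ

Bonds broken (reactants):
  H-H: 3 × 446 = 1338
  N≡N: 1 × 973 = 973
  Σ(broken) = 2311 kJ
Bonds formed (products):
  N-H: 6 × 383 = 2298
  Σ(formed) = 2298 kJ
ΔH = Σ(broken) − Σ(formed) = 2311 − 2298 = +13 kJ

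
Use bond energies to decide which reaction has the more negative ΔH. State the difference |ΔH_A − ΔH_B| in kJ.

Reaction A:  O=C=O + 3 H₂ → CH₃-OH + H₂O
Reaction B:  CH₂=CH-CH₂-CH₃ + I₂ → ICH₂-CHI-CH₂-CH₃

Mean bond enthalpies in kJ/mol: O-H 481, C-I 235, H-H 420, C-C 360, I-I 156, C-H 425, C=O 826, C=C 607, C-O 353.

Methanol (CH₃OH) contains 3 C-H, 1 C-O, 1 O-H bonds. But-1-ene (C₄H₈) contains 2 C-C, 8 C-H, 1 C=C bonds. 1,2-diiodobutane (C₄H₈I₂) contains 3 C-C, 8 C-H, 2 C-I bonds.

Reaction A, by 92 kJ

Reaction A:
  Bonds broken (reactants):
    C=O: 2 × 826 = 1652
    H-H: 3 × 420 = 1260
    Σ(broken) = 2912 kJ
  Bonds formed (products):
    C-H: 3 × 425 = 1275
    C-O: 1 × 353 = 353
    O-H: 3 × 481 = 1443
    Σ(formed) = 3071 kJ
  ΔH_A = 2912 − 3071 = −159 kJ
Reaction B:
  Bonds broken (reactants):
    C-C: 2 × 360 = 720
    C-H: 8 × 425 = 3400
    C=C: 1 × 607 = 607
    I-I: 1 × 156 = 156
    Σ(broken) = 4883 kJ
  Bonds formed (products):
    C-C: 3 × 360 = 1080
    C-H: 8 × 425 = 3400
    C-I: 2 × 235 = 470
    Σ(formed) = 4950 kJ
  ΔH_B = 4883 − 4950 = −67 kJ
ΔH_A − ΔH_B = −92 kJ, so reaction A has the more negative ΔH; |ΔH_A − ΔH_B| = 92 kJ.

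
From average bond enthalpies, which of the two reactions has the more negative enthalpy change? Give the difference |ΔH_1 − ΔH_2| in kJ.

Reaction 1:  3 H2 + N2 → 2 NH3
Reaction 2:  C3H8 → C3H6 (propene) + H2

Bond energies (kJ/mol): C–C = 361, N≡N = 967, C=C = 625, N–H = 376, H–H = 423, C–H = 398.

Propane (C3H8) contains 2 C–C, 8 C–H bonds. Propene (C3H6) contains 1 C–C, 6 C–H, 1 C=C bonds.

Reaction 1, by 129 kJ

Reaction 1:
  Bonds broken (reactants):
    H–H: 3 × 423 = 1269
    N≡N: 1 × 967 = 967
    Σ(broken) = 2236 kJ
  Bonds formed (products):
    N–H: 6 × 376 = 2256
    Σ(formed) = 2256 kJ
  ΔH_1 = 2236 − 2256 = −20 kJ
Reaction 2:
  Bonds broken (reactants):
    C–C: 2 × 361 = 722
    C–H: 8 × 398 = 3184
    Σ(broken) = 3906 kJ
  Bonds formed (products):
    C–C: 1 × 361 = 361
    C–H: 6 × 398 = 2388
    C=C: 1 × 625 = 625
    H–H: 1 × 423 = 423
    Σ(formed) = 3797 kJ
  ΔH_2 = 3906 − 3797 = +109 kJ
ΔH_1 − ΔH_2 = −129 kJ, so reaction 1 has the more negative ΔH; |ΔH_1 − ΔH_2| = 129 kJ.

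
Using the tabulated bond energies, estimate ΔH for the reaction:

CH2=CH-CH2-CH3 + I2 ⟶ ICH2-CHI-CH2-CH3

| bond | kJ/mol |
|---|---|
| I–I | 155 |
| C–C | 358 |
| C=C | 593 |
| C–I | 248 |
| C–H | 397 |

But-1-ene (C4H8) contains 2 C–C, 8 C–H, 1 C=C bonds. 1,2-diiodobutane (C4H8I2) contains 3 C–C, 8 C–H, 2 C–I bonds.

ΔH ≈ −106 kJ

Bonds broken (reactants):
  C–C: 2 × 358 = 716
  C–H: 8 × 397 = 3176
  C=C: 1 × 593 = 593
  I–I: 1 × 155 = 155
  Σ(broken) = 4640 kJ
Bonds formed (products):
  C–C: 3 × 358 = 1074
  C–H: 8 × 397 = 3176
  C–I: 2 × 248 = 496
  Σ(formed) = 4746 kJ
ΔH = Σ(broken) − Σ(formed) = 4640 − 4746 = −106 kJ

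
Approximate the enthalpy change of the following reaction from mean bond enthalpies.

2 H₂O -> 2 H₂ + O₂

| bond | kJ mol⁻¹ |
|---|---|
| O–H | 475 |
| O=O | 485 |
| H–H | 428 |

ΔH ≈ +559 kJ

Bonds broken (reactants):
  O–H: 4 × 475 = 1900
  Σ(broken) = 1900 kJ
Bonds formed (products):
  H–H: 2 × 428 = 856
  O=O: 1 × 485 = 485
  Σ(formed) = 1341 kJ
ΔH = Σ(broken) − Σ(formed) = 1900 − 1341 = +559 kJ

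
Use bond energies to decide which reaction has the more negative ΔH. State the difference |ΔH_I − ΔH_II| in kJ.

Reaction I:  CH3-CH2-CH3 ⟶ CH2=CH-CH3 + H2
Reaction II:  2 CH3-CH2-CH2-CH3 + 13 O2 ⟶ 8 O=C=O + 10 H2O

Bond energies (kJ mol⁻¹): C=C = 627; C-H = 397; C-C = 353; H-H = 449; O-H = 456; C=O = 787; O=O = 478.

Reaction I:
  Bonds broken (reactants):
    C-C: 2 × 353 = 706
    C-H: 8 × 397 = 3176
    Σ(broken) = 3882 kJ
  Bonds formed (products):
    C-C: 1 × 353 = 353
    C-H: 6 × 397 = 2382
    C=C: 1 × 627 = 627
    H-H: 1 × 449 = 449
    Σ(formed) = 3811 kJ
  ΔH_I = 3882 − 3811 = +71 kJ
Reaction II:
  Bonds broken (reactants):
    C-C: 6 × 353 = 2118
    C-H: 20 × 397 = 7940
    O=O: 13 × 478 = 6214
    Σ(broken) = 16272 kJ
  Bonds formed (products):
    C=O: 16 × 787 = 12592
    O-H: 20 × 456 = 9120
    Σ(formed) = 21712 kJ
  ΔH_II = 16272 − 21712 = −5440 kJ
ΔH_I − ΔH_II = +5511 kJ, so reaction II has the more negative ΔH; |ΔH_I − ΔH_II| = 5511 kJ.

Reaction II, by 5511 kJ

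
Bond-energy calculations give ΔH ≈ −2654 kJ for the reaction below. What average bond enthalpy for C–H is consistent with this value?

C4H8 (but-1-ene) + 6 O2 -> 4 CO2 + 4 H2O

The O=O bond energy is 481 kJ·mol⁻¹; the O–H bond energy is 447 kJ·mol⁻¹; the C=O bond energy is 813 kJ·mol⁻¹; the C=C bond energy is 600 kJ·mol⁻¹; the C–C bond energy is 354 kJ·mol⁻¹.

Let D be the C–H bond energy.
Σ(broken) = 2×354 + 8×D + 1×600 + 6×481 = 4194 + 8D
Σ(formed) = 8×813 + 8×447 = 10080
ΔH = Σ(broken) − Σ(formed) = (4194 + 8D) − (10080) = −5886 + 8D
Setting this equal to −2654 kJ gives 8D = 3232, so D = 404 kJ/mol.

D(C–H) ≈ 404 kJ/mol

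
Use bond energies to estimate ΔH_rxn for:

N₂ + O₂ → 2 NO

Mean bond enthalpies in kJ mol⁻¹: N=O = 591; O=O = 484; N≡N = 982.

Bonds broken (reactants):
  N≡N: 1 × 982 = 982
  O=O: 1 × 484 = 484
  Σ(broken) = 1466 kJ
Bonds formed (products):
  N=O: 2 × 591 = 1182
  Σ(formed) = 1182 kJ
ΔH = Σ(broken) − Σ(formed) = 1466 − 1182 = +284 kJ

ΔH ≈ +284 kJ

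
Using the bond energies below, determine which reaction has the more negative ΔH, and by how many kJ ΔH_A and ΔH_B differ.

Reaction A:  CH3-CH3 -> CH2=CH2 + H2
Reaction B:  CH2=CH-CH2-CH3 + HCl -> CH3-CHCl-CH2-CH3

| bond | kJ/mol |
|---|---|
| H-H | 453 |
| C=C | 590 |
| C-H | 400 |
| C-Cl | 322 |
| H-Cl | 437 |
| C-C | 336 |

Reaction B, by 124 kJ

Reaction A:
  Bonds broken (reactants):
    C-C: 1 × 336 = 336
    C-H: 6 × 400 = 2400
    Σ(broken) = 2736 kJ
  Bonds formed (products):
    C-H: 4 × 400 = 1600
    C=C: 1 × 590 = 590
    H-H: 1 × 453 = 453
    Σ(formed) = 2643 kJ
  ΔH_A = 2736 − 2643 = +93 kJ
Reaction B:
  Bonds broken (reactants):
    C-C: 2 × 336 = 672
    C-H: 8 × 400 = 3200
    C=C: 1 × 590 = 590
    H-Cl: 1 × 437 = 437
    Σ(broken) = 4899 kJ
  Bonds formed (products):
    C-C: 3 × 336 = 1008
    C-Cl: 1 × 322 = 322
    C-H: 9 × 400 = 3600
    Σ(formed) = 4930 kJ
  ΔH_B = 4899 − 4930 = −31 kJ
ΔH_A − ΔH_B = +124 kJ, so reaction B has the more negative ΔH; |ΔH_A − ΔH_B| = 124 kJ.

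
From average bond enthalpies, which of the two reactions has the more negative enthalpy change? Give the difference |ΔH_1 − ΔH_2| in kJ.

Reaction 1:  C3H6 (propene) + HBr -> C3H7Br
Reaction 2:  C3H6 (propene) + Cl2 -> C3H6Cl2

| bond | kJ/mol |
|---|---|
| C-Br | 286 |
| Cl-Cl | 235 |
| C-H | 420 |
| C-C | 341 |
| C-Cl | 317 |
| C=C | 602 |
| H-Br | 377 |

Reaction 1:
  Bonds broken (reactants):
    C-C: 1 × 341 = 341
    C-H: 6 × 420 = 2520
    C=C: 1 × 602 = 602
    H-Br: 1 × 377 = 377
    Σ(broken) = 3840 kJ
  Bonds formed (products):
    C-Br: 1 × 286 = 286
    C-C: 2 × 341 = 682
    C-H: 7 × 420 = 2940
    Σ(formed) = 3908 kJ
  ΔH_1 = 3840 − 3908 = −68 kJ
Reaction 2:
  Bonds broken (reactants):
    C-C: 1 × 341 = 341
    C-H: 6 × 420 = 2520
    C=C: 1 × 602 = 602
    Cl-Cl: 1 × 235 = 235
    Σ(broken) = 3698 kJ
  Bonds formed (products):
    C-C: 2 × 341 = 682
    C-Cl: 2 × 317 = 634
    C-H: 6 × 420 = 2520
    Σ(formed) = 3836 kJ
  ΔH_2 = 3698 − 3836 = −138 kJ
ΔH_1 − ΔH_2 = +70 kJ, so reaction 2 has the more negative ΔH; |ΔH_1 − ΔH_2| = 70 kJ.

Reaction 2, by 70 kJ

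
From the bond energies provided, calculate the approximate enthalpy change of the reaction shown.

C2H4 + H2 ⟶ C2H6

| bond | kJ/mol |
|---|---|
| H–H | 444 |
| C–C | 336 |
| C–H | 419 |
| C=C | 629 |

Bonds broken (reactants):
  C–H: 4 × 419 = 1676
  C=C: 1 × 629 = 629
  H–H: 1 × 444 = 444
  Σ(broken) = 2749 kJ
Bonds formed (products):
  C–C: 1 × 336 = 336
  C–H: 6 × 419 = 2514
  Σ(formed) = 2850 kJ
ΔH = Σ(broken) − Σ(formed) = 2749 − 2850 = −101 kJ

ΔH ≈ −101 kJ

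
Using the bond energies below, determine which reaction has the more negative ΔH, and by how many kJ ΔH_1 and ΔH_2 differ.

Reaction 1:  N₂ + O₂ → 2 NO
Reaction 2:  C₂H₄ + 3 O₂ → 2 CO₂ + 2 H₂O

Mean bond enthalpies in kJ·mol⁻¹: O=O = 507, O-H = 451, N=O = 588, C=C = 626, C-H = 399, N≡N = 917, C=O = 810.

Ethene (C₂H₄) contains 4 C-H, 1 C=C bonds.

Reaction 2, by 1549 kJ

Reaction 1:
  Bonds broken (reactants):
    N≡N: 1 × 917 = 917
    O=O: 1 × 507 = 507
    Σ(broken) = 1424 kJ
  Bonds formed (products):
    N=O: 2 × 588 = 1176
    Σ(formed) = 1176 kJ
  ΔH_1 = 1424 − 1176 = +248 kJ
Reaction 2:
  Bonds broken (reactants):
    C-H: 4 × 399 = 1596
    C=C: 1 × 626 = 626
    O=O: 3 × 507 = 1521
    Σ(broken) = 3743 kJ
  Bonds formed (products):
    C=O: 4 × 810 = 3240
    O-H: 4 × 451 = 1804
    Σ(formed) = 5044 kJ
  ΔH_2 = 3743 − 5044 = −1301 kJ
ΔH_1 − ΔH_2 = +1549 kJ, so reaction 2 has the more negative ΔH; |ΔH_1 − ΔH_2| = 1549 kJ.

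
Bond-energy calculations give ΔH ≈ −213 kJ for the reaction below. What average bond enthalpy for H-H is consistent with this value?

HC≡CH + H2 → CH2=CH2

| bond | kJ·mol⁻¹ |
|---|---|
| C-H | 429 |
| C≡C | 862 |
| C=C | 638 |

D(H-H) ≈ 421 kJ/mol

Let D be the H-H bond energy.
Σ(broken) = 1×862 + 2×429 + 1×D = 1720 + D
Σ(formed) = 4×429 + 1×638 = 2354
ΔH = Σ(broken) − Σ(formed) = (1720 + D) − (2354) = −634 + D
Setting this equal to −213 kJ gives D = 421 kJ/mol.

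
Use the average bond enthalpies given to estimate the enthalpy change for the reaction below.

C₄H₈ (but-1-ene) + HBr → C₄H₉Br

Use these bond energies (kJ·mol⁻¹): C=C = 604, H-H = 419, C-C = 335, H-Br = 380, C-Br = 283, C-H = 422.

ΔH ≈ −56 kJ

Bonds broken (reactants):
  C-C: 2 × 335 = 670
  C-H: 8 × 422 = 3376
  C=C: 1 × 604 = 604
  H-Br: 1 × 380 = 380
  Σ(broken) = 5030 kJ
Bonds formed (products):
  C-Br: 1 × 283 = 283
  C-C: 3 × 335 = 1005
  C-H: 9 × 422 = 3798
  Σ(formed) = 5086 kJ
ΔH = Σ(broken) − Σ(formed) = 5030 − 5086 = −56 kJ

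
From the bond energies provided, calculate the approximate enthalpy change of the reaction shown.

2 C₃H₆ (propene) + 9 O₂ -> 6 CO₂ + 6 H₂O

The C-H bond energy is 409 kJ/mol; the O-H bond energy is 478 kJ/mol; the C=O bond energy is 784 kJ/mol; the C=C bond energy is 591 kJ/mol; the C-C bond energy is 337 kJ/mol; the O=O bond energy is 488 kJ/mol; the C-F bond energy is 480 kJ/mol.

ΔH ≈ −3988 kJ

Bonds broken (reactants):
  C-C: 2 × 337 = 674
  C-H: 12 × 409 = 4908
  C=C: 2 × 591 = 1182
  O=O: 9 × 488 = 4392
  Σ(broken) = 11156 kJ
Bonds formed (products):
  C=O: 12 × 784 = 9408
  O-H: 12 × 478 = 5736
  Σ(formed) = 15144 kJ
ΔH = Σ(broken) − Σ(formed) = 11156 − 15144 = −3988 kJ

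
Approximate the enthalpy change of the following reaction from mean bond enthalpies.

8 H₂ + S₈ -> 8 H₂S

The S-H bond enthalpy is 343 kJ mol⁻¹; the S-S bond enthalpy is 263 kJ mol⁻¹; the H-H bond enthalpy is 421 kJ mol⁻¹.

Bonds broken (reactants):
  H-H: 8 × 421 = 3368
  S-S: 8 × 263 = 2104
  Σ(broken) = 5472 kJ
Bonds formed (products):
  S-H: 16 × 343 = 5488
  Σ(formed) = 5488 kJ
ΔH = Σ(broken) − Σ(formed) = 5472 − 5488 = −16 kJ

ΔH ≈ −16 kJ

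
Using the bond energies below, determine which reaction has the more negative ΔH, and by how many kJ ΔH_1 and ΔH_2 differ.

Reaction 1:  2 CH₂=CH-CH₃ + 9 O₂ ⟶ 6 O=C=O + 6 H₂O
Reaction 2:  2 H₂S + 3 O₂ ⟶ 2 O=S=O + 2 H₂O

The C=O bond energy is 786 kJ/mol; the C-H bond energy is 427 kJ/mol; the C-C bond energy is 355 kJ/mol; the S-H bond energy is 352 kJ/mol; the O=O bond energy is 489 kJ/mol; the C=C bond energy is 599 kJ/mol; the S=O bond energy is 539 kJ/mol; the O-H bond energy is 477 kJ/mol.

Reaction 1, by 2534 kJ

Reaction 1:
  Bonds broken (reactants):
    C-C: 2 × 355 = 710
    C-H: 12 × 427 = 5124
    C=C: 2 × 599 = 1198
    O=O: 9 × 489 = 4401
    Σ(broken) = 11433 kJ
  Bonds formed (products):
    C=O: 12 × 786 = 9432
    O-H: 12 × 477 = 5724
    Σ(formed) = 15156 kJ
  ΔH_1 = 11433 − 15156 = −3723 kJ
Reaction 2:
  Bonds broken (reactants):
    O=O: 3 × 489 = 1467
    S-H: 4 × 352 = 1408
    Σ(broken) = 2875 kJ
  Bonds formed (products):
    O-H: 4 × 477 = 1908
    S=O: 4 × 539 = 2156
    Σ(formed) = 4064 kJ
  ΔH_2 = 2875 − 4064 = −1189 kJ
ΔH_1 − ΔH_2 = −2534 kJ, so reaction 1 has the more negative ΔH; |ΔH_1 − ΔH_2| = 2534 kJ.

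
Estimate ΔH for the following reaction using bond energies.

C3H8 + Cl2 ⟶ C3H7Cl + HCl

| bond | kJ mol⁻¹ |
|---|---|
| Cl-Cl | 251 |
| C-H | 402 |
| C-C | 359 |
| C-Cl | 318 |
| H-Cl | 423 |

Bonds broken (reactants):
  C-C: 2 × 359 = 718
  C-H: 8 × 402 = 3216
  Cl-Cl: 1 × 251 = 251
  Σ(broken) = 4185 kJ
Bonds formed (products):
  C-C: 2 × 359 = 718
  C-Cl: 1 × 318 = 318
  C-H: 7 × 402 = 2814
  H-Cl: 1 × 423 = 423
  Σ(formed) = 4273 kJ
ΔH = Σ(broken) − Σ(formed) = 4185 − 4273 = −88 kJ

ΔH ≈ −88 kJ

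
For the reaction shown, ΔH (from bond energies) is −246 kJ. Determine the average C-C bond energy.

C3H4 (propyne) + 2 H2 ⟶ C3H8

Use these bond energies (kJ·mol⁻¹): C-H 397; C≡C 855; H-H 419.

D(C-C) ≈ 351 kJ/mol

Let D be the C-C bond energy.
Σ(broken) = 1×855 + 1×D + 4×397 + 2×419 = 3281 + D
Σ(formed) = 2×D + 8×397 = 3176 + 2D
ΔH = Σ(broken) − Σ(formed) = (3281 + D) − (3176 + 2D) = +105 − D
Setting this equal to −246 kJ gives D = 351 kJ/mol.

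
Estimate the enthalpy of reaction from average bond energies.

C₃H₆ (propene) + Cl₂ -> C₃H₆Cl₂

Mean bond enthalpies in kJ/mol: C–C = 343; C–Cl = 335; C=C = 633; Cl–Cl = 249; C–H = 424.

ΔH ≈ −131 kJ

Bonds broken (reactants):
  C–C: 1 × 343 = 343
  C–H: 6 × 424 = 2544
  C=C: 1 × 633 = 633
  Cl–Cl: 1 × 249 = 249
  Σ(broken) = 3769 kJ
Bonds formed (products):
  C–C: 2 × 343 = 686
  C–Cl: 2 × 335 = 670
  C–H: 6 × 424 = 2544
  Σ(formed) = 3900 kJ
ΔH = Σ(broken) − Σ(formed) = 3769 − 3900 = −131 kJ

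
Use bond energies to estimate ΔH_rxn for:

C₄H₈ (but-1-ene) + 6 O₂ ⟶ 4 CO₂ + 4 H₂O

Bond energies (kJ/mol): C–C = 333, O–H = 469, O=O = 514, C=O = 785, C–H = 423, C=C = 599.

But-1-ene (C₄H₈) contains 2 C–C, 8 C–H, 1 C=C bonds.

Bonds broken (reactants):
  C–C: 2 × 333 = 666
  C–H: 8 × 423 = 3384
  C=C: 1 × 599 = 599
  O=O: 6 × 514 = 3084
  Σ(broken) = 7733 kJ
Bonds formed (products):
  C=O: 8 × 785 = 6280
  O–H: 8 × 469 = 3752
  Σ(formed) = 10032 kJ
ΔH = Σ(broken) − Σ(formed) = 7733 − 10032 = −2299 kJ

ΔH ≈ −2299 kJ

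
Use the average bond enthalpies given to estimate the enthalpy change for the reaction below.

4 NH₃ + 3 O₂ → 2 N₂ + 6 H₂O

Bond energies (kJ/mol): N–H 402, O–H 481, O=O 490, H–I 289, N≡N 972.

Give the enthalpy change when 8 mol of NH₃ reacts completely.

Bonds broken (reactants):
  N–H: 12 × 402 = 4824
  O=O: 3 × 490 = 1470
  Σ(broken) = 6294 kJ
Bonds formed (products):
  N≡N: 2 × 972 = 1944
  O–H: 12 × 481 = 5772
  Σ(formed) = 7716 kJ
ΔH = Σ(broken) − Σ(formed) = 6294 − 7716 = −1422 kJ
For 2× the reaction as written: 2 × (−1422) = −2844 kJ

ΔH = −2844 kJ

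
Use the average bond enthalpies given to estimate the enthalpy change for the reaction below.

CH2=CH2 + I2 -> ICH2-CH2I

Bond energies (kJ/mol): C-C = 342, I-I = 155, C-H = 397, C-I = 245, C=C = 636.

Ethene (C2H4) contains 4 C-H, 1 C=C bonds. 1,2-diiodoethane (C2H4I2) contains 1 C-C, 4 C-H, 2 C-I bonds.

Bonds broken (reactants):
  C-H: 4 × 397 = 1588
  C=C: 1 × 636 = 636
  I-I: 1 × 155 = 155
  Σ(broken) = 2379 kJ
Bonds formed (products):
  C-C: 1 × 342 = 342
  C-H: 4 × 397 = 1588
  C-I: 2 × 245 = 490
  Σ(formed) = 2420 kJ
ΔH = Σ(broken) − Σ(formed) = 2379 − 2420 = −41 kJ

ΔH ≈ −41 kJ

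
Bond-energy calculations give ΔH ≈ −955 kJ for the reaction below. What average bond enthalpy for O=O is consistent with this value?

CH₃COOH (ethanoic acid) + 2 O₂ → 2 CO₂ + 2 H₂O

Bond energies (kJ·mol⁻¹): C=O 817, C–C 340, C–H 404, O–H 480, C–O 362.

D(O=O) ≈ 511 kJ/mol

Let D be the O=O bond energy.
Σ(broken) = 1×340 + 3×404 + 1×362 + 1×817 + 1×480 + 2×D = 3211 + 2D
Σ(formed) = 4×817 + 4×480 = 5188
ΔH = Σ(broken) − Σ(formed) = (3211 + 2D) − (5188) = −1977 + 2D
Setting this equal to −955 kJ gives 2D = 1022, so D = 511 kJ/mol.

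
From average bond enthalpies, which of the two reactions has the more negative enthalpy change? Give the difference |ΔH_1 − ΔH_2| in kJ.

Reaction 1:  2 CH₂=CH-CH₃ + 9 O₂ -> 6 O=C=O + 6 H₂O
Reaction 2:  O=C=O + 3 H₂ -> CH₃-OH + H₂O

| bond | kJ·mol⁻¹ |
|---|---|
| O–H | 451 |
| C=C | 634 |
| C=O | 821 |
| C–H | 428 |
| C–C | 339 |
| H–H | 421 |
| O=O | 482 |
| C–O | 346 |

Reaction 1:
  Bonds broken (reactants):
    C–C: 2 × 339 = 678
    C–H: 12 × 428 = 5136
    C=C: 2 × 634 = 1268
    O=O: 9 × 482 = 4338
    Σ(broken) = 11420 kJ
  Bonds formed (products):
    C=O: 12 × 821 = 9852
    O–H: 12 × 451 = 5412
    Σ(formed) = 15264 kJ
  ΔH_1 = 11420 − 15264 = −3844 kJ
Reaction 2:
  Bonds broken (reactants):
    C=O: 2 × 821 = 1642
    H–H: 3 × 421 = 1263
    Σ(broken) = 2905 kJ
  Bonds formed (products):
    C–H: 3 × 428 = 1284
    C–O: 1 × 346 = 346
    O–H: 3 × 451 = 1353
    Σ(formed) = 2983 kJ
  ΔH_2 = 2905 − 2983 = −78 kJ
ΔH_1 − ΔH_2 = −3766 kJ, so reaction 1 has the more negative ΔH; |ΔH_1 − ΔH_2| = 3766 kJ.

Reaction 1, by 3766 kJ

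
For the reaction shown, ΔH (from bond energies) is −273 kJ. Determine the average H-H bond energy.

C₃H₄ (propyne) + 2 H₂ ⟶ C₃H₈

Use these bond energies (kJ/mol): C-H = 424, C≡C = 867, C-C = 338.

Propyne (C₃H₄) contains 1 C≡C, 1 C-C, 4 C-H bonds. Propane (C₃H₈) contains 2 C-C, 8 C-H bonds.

D(H-H) ≈ 447 kJ/mol

Let D be the H-H bond energy.
Σ(broken) = 1×867 + 1×338 + 4×424 + 2×D = 2901 + 2D
Σ(formed) = 2×338 + 8×424 = 4068
ΔH = Σ(broken) − Σ(formed) = (2901 + 2D) − (4068) = −1167 + 2D
Setting this equal to −273 kJ gives 2D = 894, so D = 447 kJ/mol.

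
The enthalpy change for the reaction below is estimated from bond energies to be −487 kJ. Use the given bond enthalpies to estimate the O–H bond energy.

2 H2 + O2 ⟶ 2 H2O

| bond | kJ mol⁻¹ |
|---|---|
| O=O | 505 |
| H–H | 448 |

Let D be the O–H bond energy.
Σ(broken) = 2×448 + 1×505 = 1401
Σ(formed) = 4×D = 4D
ΔH = Σ(broken) − Σ(formed) = (1401) − (4D) = +1401 − 4D
Setting this equal to −487 kJ gives 4D = 1888, so D = 472 kJ/mol.

D(O–H) ≈ 472 kJ/mol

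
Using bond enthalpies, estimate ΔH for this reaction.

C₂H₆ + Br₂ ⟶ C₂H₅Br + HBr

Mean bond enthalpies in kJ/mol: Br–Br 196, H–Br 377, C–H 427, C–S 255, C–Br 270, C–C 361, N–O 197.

Bonds broken (reactants):
  Br–Br: 1 × 196 = 196
  C–C: 1 × 361 = 361
  C–H: 6 × 427 = 2562
  Σ(broken) = 3119 kJ
Bonds formed (products):
  C–Br: 1 × 270 = 270
  C–C: 1 × 361 = 361
  C–H: 5 × 427 = 2135
  H–Br: 1 × 377 = 377
  Σ(formed) = 3143 kJ
ΔH = Σ(broken) − Σ(formed) = 3119 − 3143 = −24 kJ

ΔH ≈ −24 kJ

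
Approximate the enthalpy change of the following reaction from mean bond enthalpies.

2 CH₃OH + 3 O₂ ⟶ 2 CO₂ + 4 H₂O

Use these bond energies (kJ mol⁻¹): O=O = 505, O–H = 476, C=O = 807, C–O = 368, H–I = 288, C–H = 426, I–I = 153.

Bonds broken (reactants):
  C–H: 6 × 426 = 2556
  C–O: 2 × 368 = 736
  O–H: 2 × 476 = 952
  O=O: 3 × 505 = 1515
  Σ(broken) = 5759 kJ
Bonds formed (products):
  C=O: 4 × 807 = 3228
  O–H: 8 × 476 = 3808
  Σ(formed) = 7036 kJ
ΔH = Σ(broken) − Σ(formed) = 5759 − 7036 = −1277 kJ

ΔH ≈ −1277 kJ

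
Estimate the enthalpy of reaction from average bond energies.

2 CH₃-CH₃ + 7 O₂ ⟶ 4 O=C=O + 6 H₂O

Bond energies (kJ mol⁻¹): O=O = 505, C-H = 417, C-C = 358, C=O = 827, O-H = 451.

Bonds broken (reactants):
  C-C: 2 × 358 = 716
  C-H: 12 × 417 = 5004
  O=O: 7 × 505 = 3535
  Σ(broken) = 9255 kJ
Bonds formed (products):
  C=O: 8 × 827 = 6616
  O-H: 12 × 451 = 5412
  Σ(formed) = 12028 kJ
ΔH = Σ(broken) − Σ(formed) = 9255 − 12028 = −2773 kJ

ΔH ≈ −2773 kJ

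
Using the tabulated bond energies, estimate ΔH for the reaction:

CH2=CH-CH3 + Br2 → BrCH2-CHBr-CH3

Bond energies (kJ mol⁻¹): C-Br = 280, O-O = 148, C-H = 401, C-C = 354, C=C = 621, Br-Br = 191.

Bonds broken (reactants):
  Br-Br: 1 × 191 = 191
  C-C: 1 × 354 = 354
  C-H: 6 × 401 = 2406
  C=C: 1 × 621 = 621
  Σ(broken) = 3572 kJ
Bonds formed (products):
  C-Br: 2 × 280 = 560
  C-C: 2 × 354 = 708
  C-H: 6 × 401 = 2406
  Σ(formed) = 3674 kJ
ΔH = Σ(broken) − Σ(formed) = 3572 − 3674 = −102 kJ

ΔH ≈ −102 kJ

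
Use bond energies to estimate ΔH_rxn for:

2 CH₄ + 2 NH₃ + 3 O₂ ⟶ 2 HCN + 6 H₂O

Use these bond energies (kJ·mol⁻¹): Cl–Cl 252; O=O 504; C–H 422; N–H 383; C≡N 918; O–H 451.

Bonds broken (reactants):
  C–H: 8 × 422 = 3376
  N–H: 6 × 383 = 2298
  O=O: 3 × 504 = 1512
  Σ(broken) = 7186 kJ
Bonds formed (products):
  C≡N: 2 × 918 = 1836
  C–H: 2 × 422 = 844
  O–H: 12 × 451 = 5412
  Σ(formed) = 8092 kJ
ΔH = Σ(broken) − Σ(formed) = 7186 − 8092 = −906 kJ

ΔH ≈ −906 kJ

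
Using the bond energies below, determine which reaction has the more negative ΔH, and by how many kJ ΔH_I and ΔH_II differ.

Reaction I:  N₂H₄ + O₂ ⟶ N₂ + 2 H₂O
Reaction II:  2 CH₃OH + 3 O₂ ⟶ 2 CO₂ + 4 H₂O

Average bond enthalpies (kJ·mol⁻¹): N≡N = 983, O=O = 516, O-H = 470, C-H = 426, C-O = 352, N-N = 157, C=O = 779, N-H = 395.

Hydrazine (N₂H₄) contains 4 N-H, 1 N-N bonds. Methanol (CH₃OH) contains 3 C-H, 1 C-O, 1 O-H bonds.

Reaction I:
  Bonds broken (reactants):
    N-H: 4 × 395 = 1580
    N-N: 1 × 157 = 157
    O=O: 1 × 516 = 516
    Σ(broken) = 2253 kJ
  Bonds formed (products):
    N≡N: 1 × 983 = 983
    O-H: 4 × 470 = 1880
    Σ(formed) = 2863 kJ
  ΔH_I = 2253 − 2863 = −610 kJ
Reaction II:
  Bonds broken (reactants):
    C-H: 6 × 426 = 2556
    C-O: 2 × 352 = 704
    O-H: 2 × 470 = 940
    O=O: 3 × 516 = 1548
    Σ(broken) = 5748 kJ
  Bonds formed (products):
    C=O: 4 × 779 = 3116
    O-H: 8 × 470 = 3760
    Σ(formed) = 6876 kJ
  ΔH_II = 5748 − 6876 = −1128 kJ
ΔH_I − ΔH_II = +518 kJ, so reaction II has the more negative ΔH; |ΔH_I − ΔH_II| = 518 kJ.

Reaction II, by 518 kJ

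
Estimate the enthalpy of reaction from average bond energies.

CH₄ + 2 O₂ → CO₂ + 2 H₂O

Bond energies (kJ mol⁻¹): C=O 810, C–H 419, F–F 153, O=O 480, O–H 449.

Bonds broken (reactants):
  C–H: 4 × 419 = 1676
  O=O: 2 × 480 = 960
  Σ(broken) = 2636 kJ
Bonds formed (products):
  C=O: 2 × 810 = 1620
  O–H: 4 × 449 = 1796
  Σ(formed) = 3416 kJ
ΔH = Σ(broken) − Σ(formed) = 2636 − 3416 = −780 kJ

ΔH ≈ −780 kJ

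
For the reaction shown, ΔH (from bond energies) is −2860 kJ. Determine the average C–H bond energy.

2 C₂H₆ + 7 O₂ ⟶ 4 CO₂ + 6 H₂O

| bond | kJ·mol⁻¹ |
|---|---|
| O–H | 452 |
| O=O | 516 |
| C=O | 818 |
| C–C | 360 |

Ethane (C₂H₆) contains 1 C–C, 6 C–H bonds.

D(C–H) ≈ 398 kJ/mol

Let D be the C–H bond energy.
Σ(broken) = 2×360 + 12×D + 7×516 = 4332 + 12D
Σ(formed) = 8×818 + 12×452 = 11968
ΔH = Σ(broken) − Σ(formed) = (4332 + 12D) − (11968) = −7636 + 12D
Setting this equal to −2860 kJ gives 12D = 4776, so D = 398 kJ/mol.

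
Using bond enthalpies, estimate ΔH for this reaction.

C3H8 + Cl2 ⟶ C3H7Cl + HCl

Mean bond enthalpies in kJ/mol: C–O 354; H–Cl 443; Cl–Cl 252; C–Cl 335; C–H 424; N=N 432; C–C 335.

Bonds broken (reactants):
  C–C: 2 × 335 = 670
  C–H: 8 × 424 = 3392
  Cl–Cl: 1 × 252 = 252
  Σ(broken) = 4314 kJ
Bonds formed (products):
  C–C: 2 × 335 = 670
  C–Cl: 1 × 335 = 335
  C–H: 7 × 424 = 2968
  H–Cl: 1 × 443 = 443
  Σ(formed) = 4416 kJ
ΔH = Σ(broken) − Σ(formed) = 4314 − 4416 = −102 kJ

ΔH ≈ −102 kJ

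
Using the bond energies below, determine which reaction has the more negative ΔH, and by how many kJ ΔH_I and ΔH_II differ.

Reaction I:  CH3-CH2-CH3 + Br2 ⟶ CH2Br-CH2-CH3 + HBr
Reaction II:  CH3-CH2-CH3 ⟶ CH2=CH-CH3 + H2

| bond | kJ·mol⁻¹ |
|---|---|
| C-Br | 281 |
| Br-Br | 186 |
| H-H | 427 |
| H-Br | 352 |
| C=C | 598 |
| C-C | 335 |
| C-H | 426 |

Reaction I:
  Bonds broken (reactants):
    Br-Br: 1 × 186 = 186
    C-C: 2 × 335 = 670
    C-H: 8 × 426 = 3408
    Σ(broken) = 4264 kJ
  Bonds formed (products):
    C-Br: 1 × 281 = 281
    C-C: 2 × 335 = 670
    C-H: 7 × 426 = 2982
    H-Br: 1 × 352 = 352
    Σ(formed) = 4285 kJ
  ΔH_I = 4264 − 4285 = −21 kJ
Reaction II:
  Bonds broken (reactants):
    C-C: 2 × 335 = 670
    C-H: 8 × 426 = 3408
    Σ(broken) = 4078 kJ
  Bonds formed (products):
    C-C: 1 × 335 = 335
    C-H: 6 × 426 = 2556
    C=C: 1 × 598 = 598
    H-H: 1 × 427 = 427
    Σ(formed) = 3916 kJ
  ΔH_II = 4078 − 3916 = +162 kJ
ΔH_I − ΔH_II = −183 kJ, so reaction I has the more negative ΔH; |ΔH_I − ΔH_II| = 183 kJ.

Reaction I, by 183 kJ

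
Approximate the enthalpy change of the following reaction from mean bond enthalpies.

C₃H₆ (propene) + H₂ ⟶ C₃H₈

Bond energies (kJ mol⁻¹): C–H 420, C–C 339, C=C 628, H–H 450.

ΔH ≈ −101 kJ

Bonds broken (reactants):
  C–C: 1 × 339 = 339
  C–H: 6 × 420 = 2520
  C=C: 1 × 628 = 628
  H–H: 1 × 450 = 450
  Σ(broken) = 3937 kJ
Bonds formed (products):
  C–C: 2 × 339 = 678
  C–H: 8 × 420 = 3360
  Σ(formed) = 4038 kJ
ΔH = Σ(broken) − Σ(formed) = 3937 − 4038 = −101 kJ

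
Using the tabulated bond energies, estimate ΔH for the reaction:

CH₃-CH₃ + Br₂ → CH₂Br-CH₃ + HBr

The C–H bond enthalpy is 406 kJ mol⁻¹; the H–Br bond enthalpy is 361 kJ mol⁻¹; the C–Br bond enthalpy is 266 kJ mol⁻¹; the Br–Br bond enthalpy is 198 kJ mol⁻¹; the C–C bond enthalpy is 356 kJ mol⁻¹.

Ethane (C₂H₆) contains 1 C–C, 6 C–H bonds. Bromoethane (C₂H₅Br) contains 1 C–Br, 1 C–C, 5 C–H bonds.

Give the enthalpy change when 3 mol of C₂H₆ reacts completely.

ΔH = −69 kJ

Bonds broken (reactants):
  Br–Br: 1 × 198 = 198
  C–C: 1 × 356 = 356
  C–H: 6 × 406 = 2436
  Σ(broken) = 2990 kJ
Bonds formed (products):
  C–Br: 1 × 266 = 266
  C–C: 1 × 356 = 356
  C–H: 5 × 406 = 2030
  H–Br: 1 × 361 = 361
  Σ(formed) = 3013 kJ
ΔH = Σ(broken) − Σ(formed) = 2990 − 3013 = −23 kJ
For 3× the reaction as written: 3 × (−23) = −69 kJ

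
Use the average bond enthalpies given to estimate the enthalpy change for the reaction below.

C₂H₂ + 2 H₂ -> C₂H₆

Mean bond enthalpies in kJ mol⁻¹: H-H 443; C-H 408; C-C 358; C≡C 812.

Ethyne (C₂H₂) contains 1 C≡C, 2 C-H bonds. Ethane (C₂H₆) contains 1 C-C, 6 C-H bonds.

ΔH ≈ −292 kJ

Bonds broken (reactants):
  C≡C: 1 × 812 = 812
  C-H: 2 × 408 = 816
  H-H: 2 × 443 = 886
  Σ(broken) = 2514 kJ
Bonds formed (products):
  C-C: 1 × 358 = 358
  C-H: 6 × 408 = 2448
  Σ(formed) = 2806 kJ
ΔH = Σ(broken) − Σ(formed) = 2514 − 2806 = −292 kJ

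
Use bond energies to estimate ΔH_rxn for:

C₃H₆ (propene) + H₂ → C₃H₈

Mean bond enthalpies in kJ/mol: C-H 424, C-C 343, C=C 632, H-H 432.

Bonds broken (reactants):
  C-C: 1 × 343 = 343
  C-H: 6 × 424 = 2544
  C=C: 1 × 632 = 632
  H-H: 1 × 432 = 432
  Σ(broken) = 3951 kJ
Bonds formed (products):
  C-C: 2 × 343 = 686
  C-H: 8 × 424 = 3392
  Σ(formed) = 4078 kJ
ΔH = Σ(broken) − Σ(formed) = 3951 − 4078 = −127 kJ

ΔH ≈ −127 kJ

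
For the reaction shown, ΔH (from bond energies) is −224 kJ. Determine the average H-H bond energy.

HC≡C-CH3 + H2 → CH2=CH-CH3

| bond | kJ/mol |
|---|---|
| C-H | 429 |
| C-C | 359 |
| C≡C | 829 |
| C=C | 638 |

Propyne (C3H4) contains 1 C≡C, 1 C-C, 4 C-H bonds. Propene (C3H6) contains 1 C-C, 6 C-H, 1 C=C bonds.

Let D be the H-H bond energy.
Σ(broken) = 1×829 + 1×359 + 4×429 + 1×D = 2904 + D
Σ(formed) = 1×359 + 6×429 + 1×638 = 3571
ΔH = Σ(broken) − Σ(formed) = (2904 + D) − (3571) = −667 + D
Setting this equal to −224 kJ gives D = 443 kJ/mol.

D(H-H) ≈ 443 kJ/mol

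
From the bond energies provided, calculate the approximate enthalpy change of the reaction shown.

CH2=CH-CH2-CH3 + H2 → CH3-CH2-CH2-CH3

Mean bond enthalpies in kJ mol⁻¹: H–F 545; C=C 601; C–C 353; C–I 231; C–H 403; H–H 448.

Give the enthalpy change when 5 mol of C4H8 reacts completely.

Bonds broken (reactants):
  C–C: 2 × 353 = 706
  C–H: 8 × 403 = 3224
  C=C: 1 × 601 = 601
  H–H: 1 × 448 = 448
  Σ(broken) = 4979 kJ
Bonds formed (products):
  C–C: 3 × 353 = 1059
  C–H: 10 × 403 = 4030
  Σ(formed) = 5089 kJ
ΔH = Σ(broken) − Σ(formed) = 4979 − 5089 = −110 kJ
For 5× the reaction as written: 5 × (−110) = −550 kJ

ΔH = −550 kJ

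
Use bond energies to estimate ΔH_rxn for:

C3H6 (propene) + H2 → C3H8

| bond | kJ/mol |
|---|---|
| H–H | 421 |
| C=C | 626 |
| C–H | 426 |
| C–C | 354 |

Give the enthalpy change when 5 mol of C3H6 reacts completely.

Bonds broken (reactants):
  C–C: 1 × 354 = 354
  C–H: 6 × 426 = 2556
  C=C: 1 × 626 = 626
  H–H: 1 × 421 = 421
  Σ(broken) = 3957 kJ
Bonds formed (products):
  C–C: 2 × 354 = 708
  C–H: 8 × 426 = 3408
  Σ(formed) = 4116 kJ
ΔH = Σ(broken) − Σ(formed) = 3957 − 4116 = −159 kJ
For 5× the reaction as written: 5 × (−159) = −795 kJ

ΔH = −795 kJ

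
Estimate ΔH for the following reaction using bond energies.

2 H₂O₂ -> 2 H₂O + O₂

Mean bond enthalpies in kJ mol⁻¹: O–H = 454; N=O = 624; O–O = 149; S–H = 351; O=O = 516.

ΔH ≈ −218 kJ

Bonds broken (reactants):
  O–H: 4 × 454 = 1816
  O–O: 2 × 149 = 298
  Σ(broken) = 2114 kJ
Bonds formed (products):
  O–H: 4 × 454 = 1816
  O=O: 1 × 516 = 516
  Σ(formed) = 2332 kJ
ΔH = Σ(broken) − Σ(formed) = 2114 − 2332 = −218 kJ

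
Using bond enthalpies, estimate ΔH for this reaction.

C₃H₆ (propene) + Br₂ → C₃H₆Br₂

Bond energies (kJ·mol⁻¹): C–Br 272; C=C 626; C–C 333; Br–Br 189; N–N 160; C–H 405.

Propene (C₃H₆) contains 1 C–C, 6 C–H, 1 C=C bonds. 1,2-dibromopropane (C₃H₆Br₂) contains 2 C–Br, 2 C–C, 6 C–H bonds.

ΔH ≈ −62 kJ

Bonds broken (reactants):
  Br–Br: 1 × 189 = 189
  C–C: 1 × 333 = 333
  C–H: 6 × 405 = 2430
  C=C: 1 × 626 = 626
  Σ(broken) = 3578 kJ
Bonds formed (products):
  C–Br: 2 × 272 = 544
  C–C: 2 × 333 = 666
  C–H: 6 × 405 = 2430
  Σ(formed) = 3640 kJ
ΔH = Σ(broken) − Σ(formed) = 3578 − 3640 = −62 kJ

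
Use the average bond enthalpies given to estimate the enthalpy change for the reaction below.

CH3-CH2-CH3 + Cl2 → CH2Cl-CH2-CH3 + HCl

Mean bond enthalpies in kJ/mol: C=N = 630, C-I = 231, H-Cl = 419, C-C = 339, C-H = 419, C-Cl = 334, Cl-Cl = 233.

Bonds broken (reactants):
  C-C: 2 × 339 = 678
  C-H: 8 × 419 = 3352
  Cl-Cl: 1 × 233 = 233
  Σ(broken) = 4263 kJ
Bonds formed (products):
  C-C: 2 × 339 = 678
  C-Cl: 1 × 334 = 334
  C-H: 7 × 419 = 2933
  H-Cl: 1 × 419 = 419
  Σ(formed) = 4364 kJ
ΔH = Σ(broken) − Σ(formed) = 4263 − 4364 = −101 kJ

ΔH ≈ −101 kJ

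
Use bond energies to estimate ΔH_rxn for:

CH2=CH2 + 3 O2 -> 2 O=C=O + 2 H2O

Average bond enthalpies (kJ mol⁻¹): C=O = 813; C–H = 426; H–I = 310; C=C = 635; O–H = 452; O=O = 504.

Bonds broken (reactants):
  C–H: 4 × 426 = 1704
  C=C: 1 × 635 = 635
  O=O: 3 × 504 = 1512
  Σ(broken) = 3851 kJ
Bonds formed (products):
  C=O: 4 × 813 = 3252
  O–H: 4 × 452 = 1808
  Σ(formed) = 5060 kJ
ΔH = Σ(broken) − Σ(formed) = 3851 − 5060 = −1209 kJ

ΔH ≈ −1209 kJ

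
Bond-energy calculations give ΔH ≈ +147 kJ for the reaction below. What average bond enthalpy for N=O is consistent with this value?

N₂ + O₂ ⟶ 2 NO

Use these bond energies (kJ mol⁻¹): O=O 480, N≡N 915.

D(N=O) ≈ 624 kJ/mol

Let D be the N=O bond energy.
Σ(broken) = 1×915 + 1×480 = 1395
Σ(formed) = 2×D = 2D
ΔH = Σ(broken) − Σ(formed) = (1395) − (2D) = +1395 − 2D
Setting this equal to +147 kJ gives 2D = 1248, so D = 624 kJ/mol.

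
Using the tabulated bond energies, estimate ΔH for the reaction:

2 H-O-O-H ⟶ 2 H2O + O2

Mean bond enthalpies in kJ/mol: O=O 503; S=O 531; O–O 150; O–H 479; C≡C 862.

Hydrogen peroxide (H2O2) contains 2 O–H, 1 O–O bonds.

ΔH ≈ −203 kJ

Bonds broken (reactants):
  O–H: 4 × 479 = 1916
  O–O: 2 × 150 = 300
  Σ(broken) = 2216 kJ
Bonds formed (products):
  O–H: 4 × 479 = 1916
  O=O: 1 × 503 = 503
  Σ(formed) = 2419 kJ
ΔH = Σ(broken) − Σ(formed) = 2216 − 2419 = −203 kJ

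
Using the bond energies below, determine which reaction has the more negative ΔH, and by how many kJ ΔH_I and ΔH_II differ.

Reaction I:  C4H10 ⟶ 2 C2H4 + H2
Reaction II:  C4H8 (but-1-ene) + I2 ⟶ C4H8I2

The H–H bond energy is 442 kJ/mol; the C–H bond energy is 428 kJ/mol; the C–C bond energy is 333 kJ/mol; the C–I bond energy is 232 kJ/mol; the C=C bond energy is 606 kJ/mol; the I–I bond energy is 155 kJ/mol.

Reaction I:
  Bonds broken (reactants):
    C–C: 3 × 333 = 999
    C–H: 10 × 428 = 4280
    Σ(broken) = 5279 kJ
  Bonds formed (products):
    C–H: 8 × 428 = 3424
    C=C: 2 × 606 = 1212
    H–H: 1 × 442 = 442
    Σ(formed) = 5078 kJ
  ΔH_I = 5279 − 5078 = +201 kJ
Reaction II:
  Bonds broken (reactants):
    C–C: 2 × 333 = 666
    C–H: 8 × 428 = 3424
    C=C: 1 × 606 = 606
    I–I: 1 × 155 = 155
    Σ(broken) = 4851 kJ
  Bonds formed (products):
    C–C: 3 × 333 = 999
    C–H: 8 × 428 = 3424
    C–I: 2 × 232 = 464
    Σ(formed) = 4887 kJ
  ΔH_II = 4851 − 4887 = −36 kJ
ΔH_I − ΔH_II = +237 kJ, so reaction II has the more negative ΔH; |ΔH_I − ΔH_II| = 237 kJ.

Reaction II, by 237 kJ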